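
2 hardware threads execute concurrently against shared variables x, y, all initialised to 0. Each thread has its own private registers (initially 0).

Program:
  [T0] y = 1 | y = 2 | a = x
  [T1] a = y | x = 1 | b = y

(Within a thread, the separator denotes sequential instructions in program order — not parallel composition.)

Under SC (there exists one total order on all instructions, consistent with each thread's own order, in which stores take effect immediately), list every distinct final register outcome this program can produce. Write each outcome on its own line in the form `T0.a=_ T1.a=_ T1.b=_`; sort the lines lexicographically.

outcome vector order: (T0.a,T1.a,T1.b)
|SC outcomes| = 9

T0.a=0 T1.a=0 T1.b=2
T0.a=0 T1.a=1 T1.b=2
T0.a=0 T1.a=2 T1.b=2
T0.a=1 T1.a=0 T1.b=0
T0.a=1 T1.a=0 T1.b=1
T0.a=1 T1.a=0 T1.b=2
T0.a=1 T1.a=1 T1.b=1
T0.a=1 T1.a=1 T1.b=2
T0.a=1 T1.a=2 T1.b=2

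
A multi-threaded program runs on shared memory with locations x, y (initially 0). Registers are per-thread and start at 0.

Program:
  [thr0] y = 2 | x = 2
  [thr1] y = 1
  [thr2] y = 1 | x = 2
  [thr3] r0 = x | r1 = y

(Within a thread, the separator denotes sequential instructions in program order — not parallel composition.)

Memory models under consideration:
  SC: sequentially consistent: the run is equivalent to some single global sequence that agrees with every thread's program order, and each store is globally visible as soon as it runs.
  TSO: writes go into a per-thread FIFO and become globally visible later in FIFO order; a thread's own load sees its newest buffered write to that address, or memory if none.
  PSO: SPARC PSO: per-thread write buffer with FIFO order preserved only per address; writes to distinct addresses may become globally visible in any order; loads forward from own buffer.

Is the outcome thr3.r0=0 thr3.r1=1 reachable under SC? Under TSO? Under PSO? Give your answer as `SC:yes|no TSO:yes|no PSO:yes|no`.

SC:yes TSO:yes PSO:yes

outcome vector order: (thr3.r0,thr3.r1)
SC (5): (0,0); (0,1); (0,2); (2,1); (2,2)
TSO (5): (0,0); (0,1); (0,2); (2,1); (2,2)
PSO (6): (0,0); (0,1); (0,2); (2,0); (2,1); (2,2)
target (0,1) ∈ {SC,TSO,PSO}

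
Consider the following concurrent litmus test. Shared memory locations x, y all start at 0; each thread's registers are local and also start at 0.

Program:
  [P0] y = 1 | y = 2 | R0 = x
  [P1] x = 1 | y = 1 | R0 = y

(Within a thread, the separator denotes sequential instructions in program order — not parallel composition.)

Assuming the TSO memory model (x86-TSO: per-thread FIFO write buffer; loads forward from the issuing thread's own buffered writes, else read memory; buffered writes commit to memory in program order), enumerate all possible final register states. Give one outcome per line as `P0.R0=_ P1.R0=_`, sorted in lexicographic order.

outcome vector order: (P0.R0,P1.R0)
|TSO outcomes| = 4

P0.R0=0 P1.R0=1
P0.R0=0 P1.R0=2
P0.R0=1 P1.R0=1
P0.R0=1 P1.R0=2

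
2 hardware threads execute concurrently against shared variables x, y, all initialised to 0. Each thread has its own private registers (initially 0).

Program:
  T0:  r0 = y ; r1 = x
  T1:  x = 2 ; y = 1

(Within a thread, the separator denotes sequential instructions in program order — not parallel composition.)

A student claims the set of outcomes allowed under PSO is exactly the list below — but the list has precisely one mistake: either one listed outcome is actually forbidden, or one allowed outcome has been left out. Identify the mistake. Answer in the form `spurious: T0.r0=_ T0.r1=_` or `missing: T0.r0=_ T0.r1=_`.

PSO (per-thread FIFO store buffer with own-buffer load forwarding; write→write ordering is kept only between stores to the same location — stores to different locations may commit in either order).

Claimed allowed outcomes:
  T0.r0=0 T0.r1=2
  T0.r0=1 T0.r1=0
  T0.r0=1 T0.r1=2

missing: T0.r0=0 T0.r1=0

outcome vector order: (T0.r0,T0.r1)
under PSO → <0 0> <0 2> <1 0> <1 2>
PSO∖claimed = {<0 0>}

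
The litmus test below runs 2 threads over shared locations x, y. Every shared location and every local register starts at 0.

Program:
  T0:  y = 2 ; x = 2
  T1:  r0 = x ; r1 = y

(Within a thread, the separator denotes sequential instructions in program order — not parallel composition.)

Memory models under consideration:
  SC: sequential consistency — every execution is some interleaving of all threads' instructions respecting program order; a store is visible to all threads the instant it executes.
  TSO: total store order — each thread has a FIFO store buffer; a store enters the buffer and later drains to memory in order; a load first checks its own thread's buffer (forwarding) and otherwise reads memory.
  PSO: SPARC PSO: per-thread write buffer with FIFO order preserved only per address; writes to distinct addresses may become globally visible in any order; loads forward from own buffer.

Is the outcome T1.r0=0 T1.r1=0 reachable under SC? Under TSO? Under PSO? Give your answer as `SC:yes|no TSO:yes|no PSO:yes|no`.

SC:yes TSO:yes PSO:yes

outcome vector order: (T1.r0,T1.r1)
under SC → 00 02 22
under TSO → 00 02 22
under PSO → 00 02 20 22
target 00 ∈ {SC,TSO,PSO}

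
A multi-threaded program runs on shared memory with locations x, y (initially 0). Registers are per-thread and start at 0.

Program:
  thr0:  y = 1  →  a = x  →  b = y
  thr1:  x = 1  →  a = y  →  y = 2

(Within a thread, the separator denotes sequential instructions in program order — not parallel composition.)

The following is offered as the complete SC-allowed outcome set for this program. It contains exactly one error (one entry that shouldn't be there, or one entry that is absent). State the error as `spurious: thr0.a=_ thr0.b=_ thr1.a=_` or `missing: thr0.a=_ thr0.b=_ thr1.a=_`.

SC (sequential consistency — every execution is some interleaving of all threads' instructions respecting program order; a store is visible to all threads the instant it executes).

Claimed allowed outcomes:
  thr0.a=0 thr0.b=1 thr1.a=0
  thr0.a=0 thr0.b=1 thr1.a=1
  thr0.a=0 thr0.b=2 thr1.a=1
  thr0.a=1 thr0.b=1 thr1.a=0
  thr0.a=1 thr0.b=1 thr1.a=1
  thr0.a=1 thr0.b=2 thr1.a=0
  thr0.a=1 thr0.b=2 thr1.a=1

spurious: thr0.a=0 thr0.b=1 thr1.a=0

outcome vector order: (thr0.a,thr0.b,thr1.a)
SC: 6 outcomes — {0/1/1, 0/2/1, 1/1/0, 1/1/1, 1/2/0, 1/2/1}
claimed∖SC = {0/1/0}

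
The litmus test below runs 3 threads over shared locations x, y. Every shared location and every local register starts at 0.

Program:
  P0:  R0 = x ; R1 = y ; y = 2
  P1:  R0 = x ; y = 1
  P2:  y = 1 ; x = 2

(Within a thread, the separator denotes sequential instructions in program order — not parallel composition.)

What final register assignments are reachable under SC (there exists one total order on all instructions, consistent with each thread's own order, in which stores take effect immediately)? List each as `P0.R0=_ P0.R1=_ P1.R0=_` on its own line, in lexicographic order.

outcome vector order: (P0.R0,P0.R1,P1.R0)
|SC outcomes| = 6

P0.R0=0 P0.R1=0 P1.R0=0
P0.R0=0 P0.R1=0 P1.R0=2
P0.R0=0 P0.R1=1 P1.R0=0
P0.R0=0 P0.R1=1 P1.R0=2
P0.R0=2 P0.R1=1 P1.R0=0
P0.R0=2 P0.R1=1 P1.R0=2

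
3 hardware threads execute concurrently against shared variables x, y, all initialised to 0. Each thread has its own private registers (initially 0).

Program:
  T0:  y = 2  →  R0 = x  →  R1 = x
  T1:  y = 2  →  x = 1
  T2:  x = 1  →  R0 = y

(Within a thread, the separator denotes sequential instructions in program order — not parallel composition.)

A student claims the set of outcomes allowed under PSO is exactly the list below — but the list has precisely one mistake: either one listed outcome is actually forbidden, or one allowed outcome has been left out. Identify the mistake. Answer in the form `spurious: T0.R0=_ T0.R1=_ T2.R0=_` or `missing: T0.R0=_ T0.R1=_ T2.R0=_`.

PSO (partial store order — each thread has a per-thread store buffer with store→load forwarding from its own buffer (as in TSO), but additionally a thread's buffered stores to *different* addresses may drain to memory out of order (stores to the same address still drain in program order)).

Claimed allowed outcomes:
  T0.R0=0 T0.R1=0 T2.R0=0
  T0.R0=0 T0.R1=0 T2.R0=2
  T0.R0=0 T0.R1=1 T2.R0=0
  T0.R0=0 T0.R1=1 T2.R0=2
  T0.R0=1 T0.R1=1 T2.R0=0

outcome vector order: (T0.R0,T0.R1,T2.R0)
PSO (6): (0,0,0), (0,0,2), (0,1,0), (0,1,2), (1,1,0), (1,1,2)
PSO∖claimed = {(1,1,2)}

missing: T0.R0=1 T0.R1=1 T2.R0=2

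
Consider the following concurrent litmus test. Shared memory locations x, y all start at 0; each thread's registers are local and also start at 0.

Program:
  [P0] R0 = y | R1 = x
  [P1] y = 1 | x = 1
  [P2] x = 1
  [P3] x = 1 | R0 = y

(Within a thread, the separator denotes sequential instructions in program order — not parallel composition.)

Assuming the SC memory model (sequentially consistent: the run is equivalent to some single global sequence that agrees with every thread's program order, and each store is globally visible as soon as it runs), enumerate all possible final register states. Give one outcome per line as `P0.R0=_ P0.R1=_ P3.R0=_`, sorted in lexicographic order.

P0.R0=0 P0.R1=0 P3.R0=0
P0.R0=0 P0.R1=0 P3.R0=1
P0.R0=0 P0.R1=1 P3.R0=0
P0.R0=0 P0.R1=1 P3.R0=1
P0.R0=1 P0.R1=0 P3.R0=1
P0.R0=1 P0.R1=1 P3.R0=0
P0.R0=1 P0.R1=1 P3.R0=1

outcome vector order: (P0.R0,P0.R1,P3.R0)
|SC outcomes| = 7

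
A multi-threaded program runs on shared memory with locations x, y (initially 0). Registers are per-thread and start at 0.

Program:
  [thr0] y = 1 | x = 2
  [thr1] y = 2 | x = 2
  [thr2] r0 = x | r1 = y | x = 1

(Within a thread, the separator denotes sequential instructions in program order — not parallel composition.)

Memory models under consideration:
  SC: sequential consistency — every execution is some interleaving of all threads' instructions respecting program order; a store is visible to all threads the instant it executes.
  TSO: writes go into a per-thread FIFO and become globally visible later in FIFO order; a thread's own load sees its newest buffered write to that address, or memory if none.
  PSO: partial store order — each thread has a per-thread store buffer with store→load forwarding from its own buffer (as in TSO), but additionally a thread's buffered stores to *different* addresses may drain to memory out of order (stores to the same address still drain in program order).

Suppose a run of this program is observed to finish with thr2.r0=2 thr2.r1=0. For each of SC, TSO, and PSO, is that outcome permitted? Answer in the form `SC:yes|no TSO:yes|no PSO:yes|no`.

SC:no TSO:no PSO:yes

outcome vector order: (thr2.r0,thr2.r1)
under SC → 0/0 0/1 0/2 2/1 2/2
under TSO → 0/0 0/1 0/2 2/1 2/2
under PSO → 0/0 0/1 0/2 2/0 2/1 2/2
target 2/0 ∈ {PSO}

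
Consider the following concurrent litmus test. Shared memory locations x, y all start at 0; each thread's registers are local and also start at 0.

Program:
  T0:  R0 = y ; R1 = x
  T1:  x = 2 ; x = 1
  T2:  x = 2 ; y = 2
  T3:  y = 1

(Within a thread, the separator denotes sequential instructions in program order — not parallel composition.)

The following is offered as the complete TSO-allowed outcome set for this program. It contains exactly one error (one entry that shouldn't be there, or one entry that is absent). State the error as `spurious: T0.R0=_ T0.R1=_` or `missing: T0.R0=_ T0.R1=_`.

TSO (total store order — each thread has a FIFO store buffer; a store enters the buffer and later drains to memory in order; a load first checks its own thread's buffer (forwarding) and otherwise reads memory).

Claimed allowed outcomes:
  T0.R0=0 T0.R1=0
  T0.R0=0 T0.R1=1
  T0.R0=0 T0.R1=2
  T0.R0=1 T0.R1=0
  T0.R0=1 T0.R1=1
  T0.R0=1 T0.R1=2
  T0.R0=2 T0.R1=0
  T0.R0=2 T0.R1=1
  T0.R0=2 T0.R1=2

outcome vector order: (T0.R0,T0.R1)
TSO (8): (0,0), (0,1), (0,2), (1,0), (1,1), (1,2), (2,1), (2,2)
claimed∖TSO = {(2,0)}

spurious: T0.R0=2 T0.R1=0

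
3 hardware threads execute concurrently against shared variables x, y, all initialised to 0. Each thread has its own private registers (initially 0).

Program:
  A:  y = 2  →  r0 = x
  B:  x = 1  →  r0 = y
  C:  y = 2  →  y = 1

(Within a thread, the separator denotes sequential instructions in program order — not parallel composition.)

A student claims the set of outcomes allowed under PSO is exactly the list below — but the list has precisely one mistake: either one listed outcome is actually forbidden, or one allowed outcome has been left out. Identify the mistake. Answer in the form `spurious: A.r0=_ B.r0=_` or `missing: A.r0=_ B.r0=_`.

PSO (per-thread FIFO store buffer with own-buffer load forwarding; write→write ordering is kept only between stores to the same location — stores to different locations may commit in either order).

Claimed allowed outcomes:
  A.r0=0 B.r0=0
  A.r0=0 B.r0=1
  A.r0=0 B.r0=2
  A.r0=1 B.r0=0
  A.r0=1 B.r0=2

outcome vector order: (A.r0,B.r0)
PSO: 6 outcomes — {00 01 02 10 11 12}
PSO∖claimed = {11}

missing: A.r0=1 B.r0=1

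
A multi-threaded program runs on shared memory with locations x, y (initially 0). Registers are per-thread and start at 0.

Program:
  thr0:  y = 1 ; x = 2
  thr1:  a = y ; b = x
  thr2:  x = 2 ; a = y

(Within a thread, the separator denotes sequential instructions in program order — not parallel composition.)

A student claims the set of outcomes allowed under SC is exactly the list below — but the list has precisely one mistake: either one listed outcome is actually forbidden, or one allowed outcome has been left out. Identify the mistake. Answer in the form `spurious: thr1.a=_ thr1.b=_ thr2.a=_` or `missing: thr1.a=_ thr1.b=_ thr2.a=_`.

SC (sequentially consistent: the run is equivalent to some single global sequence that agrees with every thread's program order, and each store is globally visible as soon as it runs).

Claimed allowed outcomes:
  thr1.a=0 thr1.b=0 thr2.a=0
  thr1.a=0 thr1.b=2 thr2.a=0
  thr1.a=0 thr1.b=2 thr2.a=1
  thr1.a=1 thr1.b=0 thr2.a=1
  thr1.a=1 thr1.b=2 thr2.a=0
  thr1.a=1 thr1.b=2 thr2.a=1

missing: thr1.a=0 thr1.b=0 thr2.a=1

outcome vector order: (thr1.a,thr1.b,thr2.a)
[SC] allowed = {(0,0,0); (0,0,1); (0,2,0); (0,2,1); (1,0,1); (1,2,0); (1,2,1)}
SC∖claimed = {(0,0,1)}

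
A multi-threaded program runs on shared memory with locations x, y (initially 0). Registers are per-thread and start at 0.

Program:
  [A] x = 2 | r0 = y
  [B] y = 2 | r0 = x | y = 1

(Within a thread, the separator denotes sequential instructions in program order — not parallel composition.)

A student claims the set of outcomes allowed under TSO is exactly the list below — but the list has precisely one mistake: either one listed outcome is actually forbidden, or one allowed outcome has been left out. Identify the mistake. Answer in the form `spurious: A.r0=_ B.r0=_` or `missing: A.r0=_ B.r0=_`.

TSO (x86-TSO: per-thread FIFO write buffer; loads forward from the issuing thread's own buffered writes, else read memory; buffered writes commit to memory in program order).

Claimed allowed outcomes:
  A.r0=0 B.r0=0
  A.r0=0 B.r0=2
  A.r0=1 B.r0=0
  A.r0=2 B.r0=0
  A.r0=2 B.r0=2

missing: A.r0=1 B.r0=2

outcome vector order: (A.r0,B.r0)
under TSO → 0/0; 0/2; 1/0; 1/2; 2/0; 2/2
TSO∖claimed = {1/2}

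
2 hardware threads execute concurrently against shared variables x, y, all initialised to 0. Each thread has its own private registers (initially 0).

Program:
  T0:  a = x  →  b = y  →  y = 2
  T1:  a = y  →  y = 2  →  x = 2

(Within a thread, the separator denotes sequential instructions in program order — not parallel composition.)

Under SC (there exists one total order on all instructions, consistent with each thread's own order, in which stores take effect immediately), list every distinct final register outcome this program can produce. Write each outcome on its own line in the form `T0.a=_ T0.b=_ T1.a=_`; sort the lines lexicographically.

outcome vector order: (T0.a,T0.b,T1.a)
|SC outcomes| = 4

T0.a=0 T0.b=0 T1.a=0
T0.a=0 T0.b=0 T1.a=2
T0.a=0 T0.b=2 T1.a=0
T0.a=2 T0.b=2 T1.a=0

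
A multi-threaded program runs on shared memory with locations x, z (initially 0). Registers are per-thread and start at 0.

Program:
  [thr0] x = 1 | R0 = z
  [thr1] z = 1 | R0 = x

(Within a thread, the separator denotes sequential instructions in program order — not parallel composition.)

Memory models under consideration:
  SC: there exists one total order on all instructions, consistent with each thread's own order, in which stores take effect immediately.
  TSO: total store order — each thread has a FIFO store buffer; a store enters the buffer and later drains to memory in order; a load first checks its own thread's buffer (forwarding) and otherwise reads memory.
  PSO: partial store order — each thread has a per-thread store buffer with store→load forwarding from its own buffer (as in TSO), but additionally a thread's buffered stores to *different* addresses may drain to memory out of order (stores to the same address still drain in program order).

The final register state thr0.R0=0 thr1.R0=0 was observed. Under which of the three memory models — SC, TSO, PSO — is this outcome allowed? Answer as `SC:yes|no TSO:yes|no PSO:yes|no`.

outcome vector order: (thr0.R0,thr1.R0)
SC (3): 0/1 1/0 1/1
TSO (4): 0/0 0/1 1/0 1/1
PSO (4): 0/0 0/1 1/0 1/1
target 0/0 ∈ {TSO,PSO}

SC:no TSO:yes PSO:yes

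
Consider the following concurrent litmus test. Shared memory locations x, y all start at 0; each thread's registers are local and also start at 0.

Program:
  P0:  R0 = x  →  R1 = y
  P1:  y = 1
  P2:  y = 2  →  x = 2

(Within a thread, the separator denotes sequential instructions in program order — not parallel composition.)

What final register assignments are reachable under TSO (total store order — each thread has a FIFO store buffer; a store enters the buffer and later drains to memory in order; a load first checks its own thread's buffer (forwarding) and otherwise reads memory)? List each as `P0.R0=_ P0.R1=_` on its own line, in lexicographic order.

P0.R0=0 P0.R1=0
P0.R0=0 P0.R1=1
P0.R0=0 P0.R1=2
P0.R0=2 P0.R1=1
P0.R0=2 P0.R1=2

outcome vector order: (P0.R0,P0.R1)
|TSO outcomes| = 5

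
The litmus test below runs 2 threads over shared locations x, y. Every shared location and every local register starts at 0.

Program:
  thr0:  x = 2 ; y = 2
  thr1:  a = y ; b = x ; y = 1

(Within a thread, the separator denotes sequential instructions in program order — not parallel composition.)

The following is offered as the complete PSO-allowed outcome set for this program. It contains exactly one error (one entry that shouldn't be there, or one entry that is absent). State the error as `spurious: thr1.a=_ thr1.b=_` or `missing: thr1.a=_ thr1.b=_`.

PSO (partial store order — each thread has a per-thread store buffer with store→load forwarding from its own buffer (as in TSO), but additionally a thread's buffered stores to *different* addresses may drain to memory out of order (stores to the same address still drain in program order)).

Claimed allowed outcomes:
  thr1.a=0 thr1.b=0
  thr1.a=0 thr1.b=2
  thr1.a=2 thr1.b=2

outcome vector order: (thr1.a,thr1.b)
PSO: 4 outcomes — {0/0; 0/2; 2/0; 2/2}
PSO∖claimed = {2/0}

missing: thr1.a=2 thr1.b=0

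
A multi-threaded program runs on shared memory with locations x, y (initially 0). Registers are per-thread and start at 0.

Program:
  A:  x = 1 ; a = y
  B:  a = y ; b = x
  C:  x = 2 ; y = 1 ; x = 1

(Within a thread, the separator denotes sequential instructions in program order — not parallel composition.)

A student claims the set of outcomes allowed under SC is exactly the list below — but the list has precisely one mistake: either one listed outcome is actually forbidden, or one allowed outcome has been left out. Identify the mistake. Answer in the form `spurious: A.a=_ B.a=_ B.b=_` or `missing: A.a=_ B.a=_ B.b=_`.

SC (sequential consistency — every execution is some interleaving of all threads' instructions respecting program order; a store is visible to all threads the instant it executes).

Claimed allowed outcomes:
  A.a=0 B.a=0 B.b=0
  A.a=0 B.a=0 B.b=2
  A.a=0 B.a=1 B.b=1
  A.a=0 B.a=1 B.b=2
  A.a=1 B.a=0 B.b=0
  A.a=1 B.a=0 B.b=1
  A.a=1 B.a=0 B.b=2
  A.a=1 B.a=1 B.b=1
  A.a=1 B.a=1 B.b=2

outcome vector order: (A.a,B.a,B.b)
SC: 10 outcomes — {0/0/0, 0/0/1, 0/0/2, 0/1/1, 0/1/2, 1/0/0, 1/0/1, 1/0/2, 1/1/1, 1/1/2}
SC∖claimed = {0/0/1}

missing: A.a=0 B.a=0 B.b=1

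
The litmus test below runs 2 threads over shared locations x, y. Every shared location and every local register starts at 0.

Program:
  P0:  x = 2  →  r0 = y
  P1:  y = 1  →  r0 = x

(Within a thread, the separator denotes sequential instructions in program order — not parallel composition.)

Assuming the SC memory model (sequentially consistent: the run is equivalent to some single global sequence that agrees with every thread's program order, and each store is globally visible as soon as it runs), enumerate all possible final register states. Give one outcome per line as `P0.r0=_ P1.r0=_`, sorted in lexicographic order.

P0.r0=0 P1.r0=2
P0.r0=1 P1.r0=0
P0.r0=1 P1.r0=2

outcome vector order: (P0.r0,P1.r0)
|SC outcomes| = 3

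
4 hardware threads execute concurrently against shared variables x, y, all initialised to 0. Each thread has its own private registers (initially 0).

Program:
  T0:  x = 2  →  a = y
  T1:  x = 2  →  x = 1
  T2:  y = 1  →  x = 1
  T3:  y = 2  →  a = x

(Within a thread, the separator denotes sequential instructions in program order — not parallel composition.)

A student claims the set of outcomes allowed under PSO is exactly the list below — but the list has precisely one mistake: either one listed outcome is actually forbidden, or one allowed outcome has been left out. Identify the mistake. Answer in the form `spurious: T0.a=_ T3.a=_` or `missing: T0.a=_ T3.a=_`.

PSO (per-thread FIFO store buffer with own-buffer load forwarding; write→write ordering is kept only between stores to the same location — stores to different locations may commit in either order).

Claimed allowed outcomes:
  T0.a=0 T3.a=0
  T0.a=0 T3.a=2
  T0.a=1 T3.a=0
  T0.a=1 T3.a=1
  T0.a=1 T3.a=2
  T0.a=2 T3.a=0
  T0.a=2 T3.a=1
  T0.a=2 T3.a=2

missing: T0.a=0 T3.a=1

outcome vector order: (T0.a,T3.a)
[PSO] allowed = {0/0 0/1 0/2 1/0 1/1 1/2 2/0 2/1 2/2}
PSO∖claimed = {0/1}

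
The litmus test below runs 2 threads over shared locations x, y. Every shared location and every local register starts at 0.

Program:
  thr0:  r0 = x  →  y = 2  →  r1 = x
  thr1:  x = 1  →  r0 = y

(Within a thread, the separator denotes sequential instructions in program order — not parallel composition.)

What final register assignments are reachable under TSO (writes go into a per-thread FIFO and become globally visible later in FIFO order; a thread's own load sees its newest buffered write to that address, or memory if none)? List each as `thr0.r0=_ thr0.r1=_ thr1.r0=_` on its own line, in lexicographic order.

thr0.r0=0 thr0.r1=0 thr1.r0=0
thr0.r0=0 thr0.r1=0 thr1.r0=2
thr0.r0=0 thr0.r1=1 thr1.r0=0
thr0.r0=0 thr0.r1=1 thr1.r0=2
thr0.r0=1 thr0.r1=1 thr1.r0=0
thr0.r0=1 thr0.r1=1 thr1.r0=2

outcome vector order: (thr0.r0,thr0.r1,thr1.r0)
|TSO outcomes| = 6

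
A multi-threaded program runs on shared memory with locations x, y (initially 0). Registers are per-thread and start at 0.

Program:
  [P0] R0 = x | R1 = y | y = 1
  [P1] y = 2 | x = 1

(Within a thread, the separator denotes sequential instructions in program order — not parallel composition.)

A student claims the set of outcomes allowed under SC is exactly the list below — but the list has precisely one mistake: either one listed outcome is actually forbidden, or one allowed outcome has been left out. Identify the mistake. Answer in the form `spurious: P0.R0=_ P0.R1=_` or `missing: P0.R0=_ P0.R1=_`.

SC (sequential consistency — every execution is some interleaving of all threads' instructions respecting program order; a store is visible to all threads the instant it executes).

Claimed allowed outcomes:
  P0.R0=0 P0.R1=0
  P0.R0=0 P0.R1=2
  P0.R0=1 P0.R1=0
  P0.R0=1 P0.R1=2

outcome vector order: (P0.R0,P0.R1)
SC (3): 0/0, 0/2, 1/2
claimed∖SC = {1/0}

spurious: P0.R0=1 P0.R1=0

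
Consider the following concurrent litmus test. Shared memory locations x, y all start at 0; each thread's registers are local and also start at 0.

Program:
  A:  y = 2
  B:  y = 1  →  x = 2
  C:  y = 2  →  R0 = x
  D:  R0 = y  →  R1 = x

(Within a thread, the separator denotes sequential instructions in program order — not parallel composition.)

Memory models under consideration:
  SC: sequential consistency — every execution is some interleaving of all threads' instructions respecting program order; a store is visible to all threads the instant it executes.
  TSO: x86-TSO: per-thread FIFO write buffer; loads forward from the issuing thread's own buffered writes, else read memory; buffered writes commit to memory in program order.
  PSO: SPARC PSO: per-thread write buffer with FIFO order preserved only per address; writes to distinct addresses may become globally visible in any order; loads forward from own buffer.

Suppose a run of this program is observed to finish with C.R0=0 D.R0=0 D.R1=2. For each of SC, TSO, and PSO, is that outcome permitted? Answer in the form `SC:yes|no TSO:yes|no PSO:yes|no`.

SC:yes TSO:yes PSO:yes

outcome vector order: (C.R0,D.R0,D.R1)
SC: 12 outcomes — {000; 002; 010; 012; 020; 022; 200; 202; 210; 212; 220; 222}
TSO: 12 outcomes — {000; 002; 010; 012; 020; 022; 200; 202; 210; 212; 220; 222}
PSO: 12 outcomes — {000; 002; 010; 012; 020; 022; 200; 202; 210; 212; 220; 222}
target 002 ∈ {SC,TSO,PSO}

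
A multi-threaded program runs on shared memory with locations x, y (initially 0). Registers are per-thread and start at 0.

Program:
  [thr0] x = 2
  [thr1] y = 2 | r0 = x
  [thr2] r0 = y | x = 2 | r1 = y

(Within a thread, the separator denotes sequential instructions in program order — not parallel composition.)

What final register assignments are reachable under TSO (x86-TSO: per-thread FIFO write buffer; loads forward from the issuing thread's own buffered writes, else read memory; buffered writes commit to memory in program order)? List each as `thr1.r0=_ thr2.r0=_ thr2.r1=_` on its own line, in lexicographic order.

thr1.r0=0 thr2.r0=0 thr2.r1=0
thr1.r0=0 thr2.r0=0 thr2.r1=2
thr1.r0=0 thr2.r0=2 thr2.r1=2
thr1.r0=2 thr2.r0=0 thr2.r1=0
thr1.r0=2 thr2.r0=0 thr2.r1=2
thr1.r0=2 thr2.r0=2 thr2.r1=2

outcome vector order: (thr1.r0,thr2.r0,thr2.r1)
|TSO outcomes| = 6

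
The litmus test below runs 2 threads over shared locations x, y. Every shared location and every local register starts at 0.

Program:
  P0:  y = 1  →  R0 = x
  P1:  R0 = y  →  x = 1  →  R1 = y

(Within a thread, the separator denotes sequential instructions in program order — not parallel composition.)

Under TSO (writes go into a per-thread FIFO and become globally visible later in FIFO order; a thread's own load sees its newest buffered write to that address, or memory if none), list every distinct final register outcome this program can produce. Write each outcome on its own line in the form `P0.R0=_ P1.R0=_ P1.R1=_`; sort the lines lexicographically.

outcome vector order: (P0.R0,P1.R0,P1.R1)
|TSO outcomes| = 6

P0.R0=0 P1.R0=0 P1.R1=0
P0.R0=0 P1.R0=0 P1.R1=1
P0.R0=0 P1.R0=1 P1.R1=1
P0.R0=1 P1.R0=0 P1.R1=0
P0.R0=1 P1.R0=0 P1.R1=1
P0.R0=1 P1.R0=1 P1.R1=1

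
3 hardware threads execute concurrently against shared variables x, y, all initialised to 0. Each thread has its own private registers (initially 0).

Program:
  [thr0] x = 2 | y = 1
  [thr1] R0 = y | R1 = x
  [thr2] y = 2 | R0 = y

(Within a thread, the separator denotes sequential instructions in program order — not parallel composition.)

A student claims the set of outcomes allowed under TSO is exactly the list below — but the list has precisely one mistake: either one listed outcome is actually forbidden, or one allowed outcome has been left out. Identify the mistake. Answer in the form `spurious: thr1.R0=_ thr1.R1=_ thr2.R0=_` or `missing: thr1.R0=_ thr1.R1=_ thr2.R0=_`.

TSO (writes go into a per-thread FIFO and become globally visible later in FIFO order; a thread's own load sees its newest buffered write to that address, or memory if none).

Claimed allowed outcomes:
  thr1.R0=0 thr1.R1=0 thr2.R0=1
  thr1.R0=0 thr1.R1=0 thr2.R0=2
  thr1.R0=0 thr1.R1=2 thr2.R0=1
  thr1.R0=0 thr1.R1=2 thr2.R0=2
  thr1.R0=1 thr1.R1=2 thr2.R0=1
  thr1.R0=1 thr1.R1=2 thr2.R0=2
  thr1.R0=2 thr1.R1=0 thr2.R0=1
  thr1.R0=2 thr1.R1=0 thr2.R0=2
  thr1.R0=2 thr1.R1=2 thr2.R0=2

missing: thr1.R0=2 thr1.R1=2 thr2.R0=1

outcome vector order: (thr1.R0,thr1.R1,thr2.R0)
under TSO → (0,0,1); (0,0,2); (0,2,1); (0,2,2); (1,2,1); (1,2,2); (2,0,1); (2,0,2); (2,2,1); (2,2,2)
TSO∖claimed = {(2,2,1)}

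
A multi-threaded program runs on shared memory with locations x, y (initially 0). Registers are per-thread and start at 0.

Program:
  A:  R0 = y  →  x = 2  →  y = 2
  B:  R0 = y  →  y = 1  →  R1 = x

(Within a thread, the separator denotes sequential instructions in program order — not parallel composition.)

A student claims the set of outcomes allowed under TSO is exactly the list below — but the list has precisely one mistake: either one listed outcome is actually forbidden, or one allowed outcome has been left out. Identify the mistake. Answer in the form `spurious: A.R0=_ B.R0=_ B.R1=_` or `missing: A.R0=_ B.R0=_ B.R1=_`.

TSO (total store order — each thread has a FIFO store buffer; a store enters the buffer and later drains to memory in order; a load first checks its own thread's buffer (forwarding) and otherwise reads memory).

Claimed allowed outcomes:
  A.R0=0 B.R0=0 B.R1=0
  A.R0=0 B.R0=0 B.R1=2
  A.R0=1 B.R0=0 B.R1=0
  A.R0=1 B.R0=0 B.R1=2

missing: A.R0=0 B.R0=2 B.R1=2

outcome vector order: (A.R0,B.R0,B.R1)
TSO: 5 outcomes — {0/0/0, 0/0/2, 0/2/2, 1/0/0, 1/0/2}
TSO∖claimed = {0/2/2}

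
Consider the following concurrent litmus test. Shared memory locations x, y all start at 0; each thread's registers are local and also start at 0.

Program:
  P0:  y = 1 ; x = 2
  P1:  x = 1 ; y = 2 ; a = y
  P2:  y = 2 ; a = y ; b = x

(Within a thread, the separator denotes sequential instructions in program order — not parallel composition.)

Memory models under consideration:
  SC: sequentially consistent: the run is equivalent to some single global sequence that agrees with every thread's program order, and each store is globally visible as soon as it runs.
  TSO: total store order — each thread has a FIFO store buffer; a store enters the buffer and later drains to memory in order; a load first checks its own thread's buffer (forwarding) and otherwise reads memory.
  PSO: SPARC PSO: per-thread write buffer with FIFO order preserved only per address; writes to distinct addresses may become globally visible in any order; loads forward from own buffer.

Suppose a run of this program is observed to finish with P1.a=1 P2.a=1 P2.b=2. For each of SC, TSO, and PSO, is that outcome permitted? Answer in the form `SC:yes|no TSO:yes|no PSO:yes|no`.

outcome vector order: (P1.a,P2.a,P2.b)
under SC → <1 1 1>, <1 1 2>, <1 2 0>, <1 2 1>, <1 2 2>, <2 1 0>, <2 1 1>, <2 1 2>, <2 2 0>, <2 2 1>, <2 2 2>
under TSO → <1 1 1>, <1 1 2>, <1 2 0>, <1 2 1>, <1 2 2>, <2 1 0>, <2 1 1>, <2 1 2>, <2 2 0>, <2 2 1>, <2 2 2>
under PSO → <1 1 0>, <1 1 1>, <1 1 2>, <1 2 0>, <1 2 1>, <1 2 2>, <2 1 0>, <2 1 1>, <2 1 2>, <2 2 0>, <2 2 1>, <2 2 2>
target <1 1 2> ∈ {SC,TSO,PSO}

SC:yes TSO:yes PSO:yes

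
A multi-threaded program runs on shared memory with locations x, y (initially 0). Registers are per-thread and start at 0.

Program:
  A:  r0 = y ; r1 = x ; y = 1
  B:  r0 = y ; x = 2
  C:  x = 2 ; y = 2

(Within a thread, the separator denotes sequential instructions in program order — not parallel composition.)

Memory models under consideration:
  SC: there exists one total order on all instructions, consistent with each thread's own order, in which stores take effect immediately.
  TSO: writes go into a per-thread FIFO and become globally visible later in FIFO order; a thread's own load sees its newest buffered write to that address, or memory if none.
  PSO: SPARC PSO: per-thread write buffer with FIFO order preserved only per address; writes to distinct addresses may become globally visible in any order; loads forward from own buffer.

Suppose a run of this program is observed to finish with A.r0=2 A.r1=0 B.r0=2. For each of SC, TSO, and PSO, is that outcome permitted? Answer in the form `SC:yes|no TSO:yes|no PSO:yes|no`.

outcome vector order: (A.r0,A.r1,B.r0)
[SC] allowed = {<0 0 0>, <0 0 1>, <0 0 2>, <0 2 0>, <0 2 1>, <0 2 2>, <2 2 0>, <2 2 1>, <2 2 2>}
[TSO] allowed = {<0 0 0>, <0 0 1>, <0 0 2>, <0 2 0>, <0 2 1>, <0 2 2>, <2 2 0>, <2 2 1>, <2 2 2>}
[PSO] allowed = {<0 0 0>, <0 0 1>, <0 0 2>, <0 2 0>, <0 2 1>, <0 2 2>, <2 0 0>, <2 0 1>, <2 0 2>, <2 2 0>, <2 2 1>, <2 2 2>}
target <2 0 2> ∈ {PSO}

SC:no TSO:no PSO:yes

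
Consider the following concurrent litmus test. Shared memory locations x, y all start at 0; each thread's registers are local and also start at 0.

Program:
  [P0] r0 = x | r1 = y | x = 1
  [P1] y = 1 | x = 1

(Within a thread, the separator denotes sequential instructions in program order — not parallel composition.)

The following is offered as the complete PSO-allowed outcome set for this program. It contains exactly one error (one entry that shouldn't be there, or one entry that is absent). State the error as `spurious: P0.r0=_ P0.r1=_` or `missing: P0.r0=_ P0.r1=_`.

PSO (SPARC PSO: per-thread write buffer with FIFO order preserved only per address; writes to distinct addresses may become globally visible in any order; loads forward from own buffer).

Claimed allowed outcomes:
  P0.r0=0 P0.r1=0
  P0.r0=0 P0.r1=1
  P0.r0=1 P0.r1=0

outcome vector order: (P0.r0,P0.r1)
[PSO] allowed = {00 01 10 11}
PSO∖claimed = {11}

missing: P0.r0=1 P0.r1=1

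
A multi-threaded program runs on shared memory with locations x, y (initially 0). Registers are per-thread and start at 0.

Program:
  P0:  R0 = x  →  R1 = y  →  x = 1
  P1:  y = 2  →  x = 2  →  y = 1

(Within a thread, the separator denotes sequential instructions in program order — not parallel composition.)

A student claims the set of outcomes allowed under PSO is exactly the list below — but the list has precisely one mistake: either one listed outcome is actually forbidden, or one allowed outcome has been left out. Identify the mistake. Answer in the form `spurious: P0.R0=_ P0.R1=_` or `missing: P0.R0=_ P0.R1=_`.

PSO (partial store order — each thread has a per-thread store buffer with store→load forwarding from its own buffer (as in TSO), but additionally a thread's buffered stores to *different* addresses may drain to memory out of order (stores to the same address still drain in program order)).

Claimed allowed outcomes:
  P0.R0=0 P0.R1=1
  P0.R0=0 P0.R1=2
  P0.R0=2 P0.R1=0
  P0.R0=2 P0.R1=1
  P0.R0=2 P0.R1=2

outcome vector order: (P0.R0,P0.R1)
PSO: 6 outcomes — {0/0 0/1 0/2 2/0 2/1 2/2}
PSO∖claimed = {0/0}

missing: P0.R0=0 P0.R1=0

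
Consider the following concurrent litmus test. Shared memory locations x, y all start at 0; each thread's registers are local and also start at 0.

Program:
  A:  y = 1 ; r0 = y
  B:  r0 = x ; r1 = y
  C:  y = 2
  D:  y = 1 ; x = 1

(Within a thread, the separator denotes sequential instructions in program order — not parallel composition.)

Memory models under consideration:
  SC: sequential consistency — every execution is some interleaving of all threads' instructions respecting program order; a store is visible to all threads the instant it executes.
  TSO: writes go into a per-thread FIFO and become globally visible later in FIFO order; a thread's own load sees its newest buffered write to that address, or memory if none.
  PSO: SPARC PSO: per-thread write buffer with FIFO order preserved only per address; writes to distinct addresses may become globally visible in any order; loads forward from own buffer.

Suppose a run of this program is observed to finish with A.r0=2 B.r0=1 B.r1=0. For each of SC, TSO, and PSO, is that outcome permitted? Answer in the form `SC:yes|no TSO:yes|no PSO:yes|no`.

SC:no TSO:no PSO:yes

outcome vector order: (A.r0,B.r0,B.r1)
[SC] allowed = {<1 0 0> <1 0 1> <1 0 2> <1 1 1> <1 1 2> <2 0 0> <2 0 1> <2 0 2> <2 1 1> <2 1 2>}
[TSO] allowed = {<1 0 0> <1 0 1> <1 0 2> <1 1 1> <1 1 2> <2 0 0> <2 0 1> <2 0 2> <2 1 1> <2 1 2>}
[PSO] allowed = {<1 0 0> <1 0 1> <1 0 2> <1 1 0> <1 1 1> <1 1 2> <2 0 0> <2 0 1> <2 0 2> <2 1 0> <2 1 1> <2 1 2>}
target <2 1 0> ∈ {PSO}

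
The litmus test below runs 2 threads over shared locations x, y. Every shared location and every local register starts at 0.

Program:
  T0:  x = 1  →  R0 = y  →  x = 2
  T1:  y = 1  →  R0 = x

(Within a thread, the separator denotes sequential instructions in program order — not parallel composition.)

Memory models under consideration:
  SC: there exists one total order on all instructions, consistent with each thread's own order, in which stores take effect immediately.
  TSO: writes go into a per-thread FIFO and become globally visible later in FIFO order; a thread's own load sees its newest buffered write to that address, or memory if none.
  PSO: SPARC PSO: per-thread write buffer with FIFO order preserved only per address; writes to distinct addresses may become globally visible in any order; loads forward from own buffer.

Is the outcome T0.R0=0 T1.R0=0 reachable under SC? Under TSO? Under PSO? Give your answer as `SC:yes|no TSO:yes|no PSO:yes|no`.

outcome vector order: (T0.R0,T1.R0)
under SC → (0,1) (0,2) (1,0) (1,1) (1,2)
under TSO → (0,0) (0,1) (0,2) (1,0) (1,1) (1,2)
under PSO → (0,0) (0,1) (0,2) (1,0) (1,1) (1,2)
target (0,0) ∈ {TSO,PSO}

SC:no TSO:yes PSO:yes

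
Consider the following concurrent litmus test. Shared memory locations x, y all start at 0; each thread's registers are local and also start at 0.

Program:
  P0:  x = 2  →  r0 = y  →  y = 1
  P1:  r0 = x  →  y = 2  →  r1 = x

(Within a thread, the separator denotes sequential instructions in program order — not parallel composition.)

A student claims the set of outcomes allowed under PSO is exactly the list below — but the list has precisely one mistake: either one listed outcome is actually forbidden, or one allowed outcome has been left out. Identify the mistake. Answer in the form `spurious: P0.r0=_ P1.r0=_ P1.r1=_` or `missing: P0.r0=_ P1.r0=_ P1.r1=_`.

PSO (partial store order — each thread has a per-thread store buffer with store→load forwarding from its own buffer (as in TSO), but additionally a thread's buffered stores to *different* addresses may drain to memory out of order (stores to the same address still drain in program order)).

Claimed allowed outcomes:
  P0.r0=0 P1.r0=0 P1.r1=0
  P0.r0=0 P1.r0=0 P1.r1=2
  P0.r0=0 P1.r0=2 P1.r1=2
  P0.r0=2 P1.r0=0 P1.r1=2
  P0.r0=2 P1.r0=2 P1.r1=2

missing: P0.r0=2 P1.r0=0 P1.r1=0

outcome vector order: (P0.r0,P1.r0,P1.r1)
[PSO] allowed = {(0,0,0), (0,0,2), (0,2,2), (2,0,0), (2,0,2), (2,2,2)}
PSO∖claimed = {(2,0,0)}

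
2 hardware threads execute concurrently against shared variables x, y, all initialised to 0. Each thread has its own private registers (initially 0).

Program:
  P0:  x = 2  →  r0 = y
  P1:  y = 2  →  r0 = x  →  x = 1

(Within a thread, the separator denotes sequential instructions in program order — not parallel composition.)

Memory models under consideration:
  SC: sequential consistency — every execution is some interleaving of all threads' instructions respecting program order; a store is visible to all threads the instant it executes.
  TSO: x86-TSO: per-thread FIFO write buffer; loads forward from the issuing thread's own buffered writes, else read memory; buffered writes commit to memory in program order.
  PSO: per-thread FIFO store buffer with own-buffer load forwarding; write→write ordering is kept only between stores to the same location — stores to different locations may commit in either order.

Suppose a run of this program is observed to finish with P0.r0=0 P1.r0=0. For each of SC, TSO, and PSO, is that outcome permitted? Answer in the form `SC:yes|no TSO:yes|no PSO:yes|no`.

outcome vector order: (P0.r0,P1.r0)
SC (3): 0/2 2/0 2/2
TSO (4): 0/0 0/2 2/0 2/2
PSO (4): 0/0 0/2 2/0 2/2
target 0/0 ∈ {TSO,PSO}

SC:no TSO:yes PSO:yes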